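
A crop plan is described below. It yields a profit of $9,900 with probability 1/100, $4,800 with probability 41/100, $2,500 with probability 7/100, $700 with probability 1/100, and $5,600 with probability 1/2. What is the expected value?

$5,049

EV = 1/100 × 9900 + 41/100 × 4800 + 7/100 × 2500 + 1/100 × 700 + 1/2 × 5600 = 99 + 1968 + 175 + 7 + 2800 = 5049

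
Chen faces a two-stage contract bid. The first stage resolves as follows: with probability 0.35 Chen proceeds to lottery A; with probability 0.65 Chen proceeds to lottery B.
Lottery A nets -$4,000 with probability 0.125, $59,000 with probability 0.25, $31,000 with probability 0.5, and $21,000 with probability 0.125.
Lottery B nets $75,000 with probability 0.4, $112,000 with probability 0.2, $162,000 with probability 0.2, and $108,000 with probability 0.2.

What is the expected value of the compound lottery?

$80,491.25

EV(A) = 0.125 × (-4000) + 0.25 × 59000 + 0.5 × 31000 + 0.125 × 21000 = -500 + 14750 + 15500 + 2625 = 32375
EV(B) = 0.4 × 75000 + 0.2 × 112000 + 0.2 × 162000 + 0.2 × 108000 = 30000 + 22400 + 32400 + 21600 = 106400
Overall = 0.35 × 32375 + 0.65 × 106400 = 11331.25 + 69160 = 80491.25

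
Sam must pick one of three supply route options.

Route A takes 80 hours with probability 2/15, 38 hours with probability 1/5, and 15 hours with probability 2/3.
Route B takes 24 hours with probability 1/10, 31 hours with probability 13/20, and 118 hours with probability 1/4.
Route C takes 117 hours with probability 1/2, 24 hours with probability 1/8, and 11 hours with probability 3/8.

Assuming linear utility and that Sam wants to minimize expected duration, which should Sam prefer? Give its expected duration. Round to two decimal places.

Route A (28.27 hours)

Route A = 2/15 × 80 + 1/5 × 38 + 2/3 × 15 = 10.6667 + 7.6 + 10 = 28.2667
Route B = 1/10 × 24 + 13/20 × 31 + 1/4 × 118 = 2.4 + 20.15 + 29.5 = 52.05
Route C = 1/2 × 117 + 1/8 × 24 + 3/8 × 11 = 58.5 + 3 + 4.125 = 65.625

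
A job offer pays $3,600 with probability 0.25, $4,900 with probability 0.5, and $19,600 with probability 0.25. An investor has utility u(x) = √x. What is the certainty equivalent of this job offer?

E[u] = 0.25·√3600 + 0.5·√4900 + 0.25·√19600 = 0.25·60 + 0.5·70 + 0.25·140 = 85
CE = (85)² = 7225

$7,225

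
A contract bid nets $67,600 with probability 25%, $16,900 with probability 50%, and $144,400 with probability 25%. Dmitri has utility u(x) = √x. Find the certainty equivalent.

E[u] = 0.25·√67600 + 0.5·√16900 + 0.25·√144400 = 0.25·260 + 0.5·130 + 0.25·380 = 225
CE = (225)² = 50625

$50,625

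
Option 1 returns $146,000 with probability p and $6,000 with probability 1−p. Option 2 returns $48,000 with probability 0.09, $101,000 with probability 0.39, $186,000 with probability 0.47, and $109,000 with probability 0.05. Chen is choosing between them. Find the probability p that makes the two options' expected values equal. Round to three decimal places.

p = 0.933

EV(Option 2) = 0.09 × 48000 + 0.39 × 101000 + 0.47 × 186000 + 0.05 × 109000 = 4320 + 39390 + 87420 + 5450 = 136580
p·146000 + (1−p)·6000 = 136580
140000p + 6000 = 136580
p = (136580 − 6000) / 140000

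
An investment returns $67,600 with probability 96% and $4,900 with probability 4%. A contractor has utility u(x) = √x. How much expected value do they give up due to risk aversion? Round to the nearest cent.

E[u] = 0.96·√67600 + 0.04·√4900 = 0.96·260 + 0.04·70 = 252.4
CE = (252.4)² = 63705.76
Risk premium = EV − CE = 65092 − 63705.76 = 1386.24

$1,386.24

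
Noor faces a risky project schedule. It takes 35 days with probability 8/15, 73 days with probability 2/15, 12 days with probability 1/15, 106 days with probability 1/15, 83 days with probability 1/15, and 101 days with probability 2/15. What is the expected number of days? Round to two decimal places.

55.27 days

EV = 8/15 × 35 + 2/15 × 73 + 1/15 × 12 + 1/15 × 106 + 1/15 × 83 + 2/15 × 101 = 18.6667 + 9.7333 + 0.8 + 7.0667 + 5.5333 + 13.4667 = 55.2667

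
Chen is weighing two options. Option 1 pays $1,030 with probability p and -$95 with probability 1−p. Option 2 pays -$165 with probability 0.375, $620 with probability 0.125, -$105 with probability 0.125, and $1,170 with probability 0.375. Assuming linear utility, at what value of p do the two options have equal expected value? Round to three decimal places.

p = 0.477

EV(Option 2) = 0.375 × (-165) + 0.125 × 620 + 0.125 × (-105) + 0.375 × 1170 = -61.875 + 77.5 − 13.125 + 438.75 = 441.25
p·1030 + (1−p)·(-95) = 441.25
1125p − 95 = 441.25
p = (441.25 + 95) / 1125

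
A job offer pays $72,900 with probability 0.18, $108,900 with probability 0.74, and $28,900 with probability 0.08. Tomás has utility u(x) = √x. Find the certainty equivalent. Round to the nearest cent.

$93,880.96

E[u] = 0.18·√72900 + 0.74·√108900 + 0.08·√28900 = 0.18·270 + 0.74·330 + 0.08·170 = 306.4
CE = (306.4)² = 93880.96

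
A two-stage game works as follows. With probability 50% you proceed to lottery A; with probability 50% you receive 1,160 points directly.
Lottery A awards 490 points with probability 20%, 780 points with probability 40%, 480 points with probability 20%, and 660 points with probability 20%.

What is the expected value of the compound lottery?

EV(A) = 0.2 × 490 + 0.4 × 780 + 0.2 × 480 + 0.2 × 660 = 98 + 312 + 96 + 132 = 638
Branch B: 1160 (certain)
Overall = 0.5 × 638 + 0.5 × 1160 = 319 + 580 = 899

899 points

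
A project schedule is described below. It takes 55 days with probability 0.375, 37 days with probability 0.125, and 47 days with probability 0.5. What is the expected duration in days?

EV = 0.375 × 55 + 0.125 × 37 + 0.5 × 47 = 20.625 + 4.625 + 23.5 = 48.75

48.75 days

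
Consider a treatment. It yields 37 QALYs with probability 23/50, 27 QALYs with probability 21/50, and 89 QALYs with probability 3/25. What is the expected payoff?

EV = 23/50 × 37 + 21/50 × 27 + 3/25 × 89 = 17.02 + 11.34 + 10.68 = 39.04

39.04 QALYs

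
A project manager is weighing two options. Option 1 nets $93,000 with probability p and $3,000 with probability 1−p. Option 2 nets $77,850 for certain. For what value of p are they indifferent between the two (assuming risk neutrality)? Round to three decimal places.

p·93000 + (1−p)·3000 = 77850
90000p + 3000 = 77850
p = (77850 − 3000) / 90000

p = 0.832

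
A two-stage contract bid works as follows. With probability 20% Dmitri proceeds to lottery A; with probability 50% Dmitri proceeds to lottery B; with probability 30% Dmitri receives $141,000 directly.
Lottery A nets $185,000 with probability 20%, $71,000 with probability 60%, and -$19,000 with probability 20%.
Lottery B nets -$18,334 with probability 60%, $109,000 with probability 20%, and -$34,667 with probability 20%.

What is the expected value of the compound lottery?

$59,393.10

EV(A) = 0.2 × 185000 + 0.6 × 71000 + 0.2 × (-19000) = 37000 + 42600 − 3800 = 75800
EV(B) = 0.6 × (-18334) + 0.2 × 109000 + 0.2 × (-34667) = -11000.4 + 21800 − 6933.4 = 3866.2
Branch C: 141000 (certain)
Overall = 0.2 × 75800 + 0.5 × 3866.2 + 0.3 × 141000 = 15160 + 1933.1 + 42300 = 59393.1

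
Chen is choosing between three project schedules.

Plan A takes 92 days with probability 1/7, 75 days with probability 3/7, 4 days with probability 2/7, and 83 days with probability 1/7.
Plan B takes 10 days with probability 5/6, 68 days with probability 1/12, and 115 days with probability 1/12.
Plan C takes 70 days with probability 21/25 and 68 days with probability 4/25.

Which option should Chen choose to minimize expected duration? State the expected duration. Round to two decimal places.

Plan A = 1/7 × 92 + 3/7 × 75 + 2/7 × 4 + 1/7 × 83 = 13.1429 + 32.1429 + 1.1429 + 11.8571 = 58.2857
Plan B = 5/6 × 10 + 1/12 × 68 + 1/12 × 115 = 8.3333 + 5.6667 + 9.5833 = 23.5833
Plan C = 21/25 × 70 + 4/25 × 68 = 58.8 + 10.88 = 69.68

Plan B (23.58 days)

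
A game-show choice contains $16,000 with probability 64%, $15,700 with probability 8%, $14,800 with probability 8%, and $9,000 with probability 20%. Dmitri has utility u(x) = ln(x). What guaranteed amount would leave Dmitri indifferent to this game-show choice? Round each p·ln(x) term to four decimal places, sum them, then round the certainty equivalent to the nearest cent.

E[u] = 0.64·ln(16000) + 0.08·ln(15700) + 0.08·ln(14800) + 0.2·ln(9000) = 6.1954 + 0.7729 + 0.7682 + 1.8210 = 9.5575
CE = e^9.5575 ≈ 14150.43

$14,150.43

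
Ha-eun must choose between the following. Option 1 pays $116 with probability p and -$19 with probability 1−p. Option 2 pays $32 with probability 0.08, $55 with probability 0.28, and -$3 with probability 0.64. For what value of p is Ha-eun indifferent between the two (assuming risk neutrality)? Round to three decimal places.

p = 0.260

EV(Option 2) = 0.08 × 32 + 0.28 × 55 + 0.64 × (-3) = 2.56 + 15.4 − 1.92 = 16.04
p·116 + (1−p)·(-19) = 16.04
135p − 19 = 16.04
p = (16.04 + 19) / 135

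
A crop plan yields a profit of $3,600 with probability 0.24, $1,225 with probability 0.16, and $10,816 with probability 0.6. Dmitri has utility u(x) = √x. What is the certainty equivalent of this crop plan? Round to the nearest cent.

E[u] = 0.24·√3600 + 0.16·√1225 + 0.6·√10816 = 0.24·60 + 0.16·35 + 0.6·104 = 82.4
CE = (82.4)² = 6789.76

$6,789.76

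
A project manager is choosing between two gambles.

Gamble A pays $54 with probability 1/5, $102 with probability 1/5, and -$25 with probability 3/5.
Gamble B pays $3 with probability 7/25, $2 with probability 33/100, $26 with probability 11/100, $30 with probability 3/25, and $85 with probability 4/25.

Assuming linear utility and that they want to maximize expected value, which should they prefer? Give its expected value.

Gamble B ($21.56)

Gamble A = 1/5 × 54 + 1/5 × 102 + 3/5 × (-25) = 10.8 + 20.4 − 15 = 16.2
Gamble B = 7/25 × 3 + 33/100 × 2 + 11/100 × 26 + 3/25 × 30 + 4/25 × 85 = 0.84 + 0.66 + 2.86 + 3.6 + 13.6 = 21.56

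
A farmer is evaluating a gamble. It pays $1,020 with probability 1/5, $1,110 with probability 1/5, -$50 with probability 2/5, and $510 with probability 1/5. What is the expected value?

EV = 1/5 × 1020 + 1/5 × 1110 + 2/5 × (-50) + 1/5 × 510 = 204 + 222 − 20 + 102 = 508

$508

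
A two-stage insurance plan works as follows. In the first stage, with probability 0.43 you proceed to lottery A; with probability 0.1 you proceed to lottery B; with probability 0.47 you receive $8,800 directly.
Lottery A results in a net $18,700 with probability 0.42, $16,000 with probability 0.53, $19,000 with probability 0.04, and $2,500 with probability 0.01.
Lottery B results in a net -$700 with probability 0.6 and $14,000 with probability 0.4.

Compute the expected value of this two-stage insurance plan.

$12,015.17

EV(A) = 0.42 × 18700 + 0.53 × 16000 + 0.04 × 19000 + 0.01 × 2500 = 7854 + 8480 + 760 + 25 = 17119
EV(B) = 0.6 × (-700) + 0.4 × 14000 = -420 + 5600 = 5180
Branch C: 8800 (certain)
Overall = 0.43 × 17119 + 0.1 × 5180 + 0.47 × 8800 = 7361.17 + 518 + 4136 = 12015.17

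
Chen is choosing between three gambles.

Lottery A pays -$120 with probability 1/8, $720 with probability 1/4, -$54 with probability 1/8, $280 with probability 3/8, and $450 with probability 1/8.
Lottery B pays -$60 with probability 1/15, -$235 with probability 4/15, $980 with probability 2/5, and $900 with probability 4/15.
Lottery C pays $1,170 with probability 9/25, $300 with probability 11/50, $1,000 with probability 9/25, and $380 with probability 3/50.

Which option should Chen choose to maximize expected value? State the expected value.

Lottery A = 1/8 × (-120) + 1/4 × 720 + 1/8 × (-54) + 3/8 × 280 + 1/8 × 450 = -15 + 180 − 6.75 + 105 + 56.25 = 319.5
Lottery B = 1/15 × (-60) + 4/15 × (-235) + 2/5 × 980 + 4/15 × 900 = -4 − 62.6667 + 392 + 240 = 565.3333
Lottery C = 9/25 × 1170 + 11/50 × 300 + 9/25 × 1000 + 3/50 × 380 = 421.2 + 66 + 360 + 22.8 = 870

Lottery C ($870)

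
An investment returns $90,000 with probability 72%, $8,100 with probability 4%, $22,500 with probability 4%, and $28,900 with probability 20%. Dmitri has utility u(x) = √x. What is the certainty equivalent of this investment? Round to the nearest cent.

$67,392.16

E[u] = 0.72·√90000 + 0.04·√8100 + 0.04·√22500 + 0.2·√28900 = 0.72·300 + 0.04·90 + 0.04·150 + 0.2·170 = 259.6
CE = (259.6)² = 67392.16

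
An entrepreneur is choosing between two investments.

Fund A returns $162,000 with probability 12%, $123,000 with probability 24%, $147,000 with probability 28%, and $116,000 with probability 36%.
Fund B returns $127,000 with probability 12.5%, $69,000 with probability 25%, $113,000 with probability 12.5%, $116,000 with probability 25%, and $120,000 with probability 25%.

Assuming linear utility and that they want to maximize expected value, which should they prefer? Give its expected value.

Fund A = 0.12 × 162000 + 0.24 × 123000 + 0.28 × 147000 + 0.36 × 116000 = 19440 + 29520 + 41160 + 41760 = 131880
Fund B = 0.125 × 127000 + 0.25 × 69000 + 0.125 × 113000 + 0.25 × 116000 + 0.25 × 120000 = 15875 + 17250 + 14125 + 29000 + 30000 = 106250

Fund A ($131,880)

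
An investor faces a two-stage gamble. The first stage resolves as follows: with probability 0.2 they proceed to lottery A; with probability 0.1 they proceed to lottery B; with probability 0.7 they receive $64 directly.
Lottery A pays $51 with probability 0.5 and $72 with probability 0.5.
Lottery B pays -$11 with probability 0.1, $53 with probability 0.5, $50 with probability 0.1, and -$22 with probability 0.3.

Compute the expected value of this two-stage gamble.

EV(A) = 0.5 × 51 + 0.5 × 72 = 25.5 + 36 = 61.5
EV(B) = 0.1 × (-11) + 0.5 × 53 + 0.1 × 50 + 0.3 × (-22) = -1.1 + 26.5 + 5 − 6.6 = 23.8
Branch C: 64 (certain)
Overall = 0.2 × 61.5 + 0.1 × 23.8 + 0.7 × 64 = 12.3 + 2.38 + 44.8 = 59.48

$59.48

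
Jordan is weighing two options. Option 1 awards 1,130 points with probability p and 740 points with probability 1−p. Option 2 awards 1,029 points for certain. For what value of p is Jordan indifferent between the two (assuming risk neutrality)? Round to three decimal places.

p = 0.741

p·1130 + (1−p)·740 = 1029
390p + 740 = 1029
p = (1029 − 740) / 390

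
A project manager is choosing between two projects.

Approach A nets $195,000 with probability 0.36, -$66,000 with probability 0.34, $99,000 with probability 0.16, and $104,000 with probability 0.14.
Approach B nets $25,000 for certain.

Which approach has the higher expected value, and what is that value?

Approach A = 0.36 × 195000 + 0.34 × (-66000) + 0.16 × 99000 + 0.14 × 104000 = 70200 − 22440 + 15840 + 14560 = 78160
Approach B: 25000 (certain)

Approach A ($78,160)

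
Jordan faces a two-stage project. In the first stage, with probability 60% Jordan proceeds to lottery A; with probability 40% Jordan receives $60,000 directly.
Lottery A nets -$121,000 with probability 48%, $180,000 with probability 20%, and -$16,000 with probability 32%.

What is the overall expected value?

$7,680

EV(A) = 0.48 × (-121000) + 0.2 × 180000 + 0.32 × (-16000) = -58080 + 36000 − 5120 = -27200
Branch B: 60000 (certain)
Overall = 0.6 × (-27200) + 0.4 × 60000 = -16320 + 24000 = 7680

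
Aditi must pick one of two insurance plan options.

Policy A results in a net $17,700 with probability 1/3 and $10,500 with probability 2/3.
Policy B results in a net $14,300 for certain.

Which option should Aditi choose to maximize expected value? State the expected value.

Policy B ($14,300)

Policy A = 1/3 × 17700 + 2/3 × 10500 = 5900 + 7000 = 12900
Policy B: 14300 (certain)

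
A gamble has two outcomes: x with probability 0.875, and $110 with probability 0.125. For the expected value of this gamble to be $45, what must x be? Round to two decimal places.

x = $35.71

0.875·x + 0.125·110 = 45
0.875·x = 45 − 13.75 = 31.25
x = 31.25 / 0.875 = 35.7143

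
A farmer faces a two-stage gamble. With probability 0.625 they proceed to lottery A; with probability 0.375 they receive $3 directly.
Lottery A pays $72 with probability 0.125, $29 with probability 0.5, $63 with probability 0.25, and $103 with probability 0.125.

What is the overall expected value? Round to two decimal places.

$33.70

EV(A) = 0.125 × 72 + 0.5 × 29 + 0.25 × 63 + 0.125 × 103 = 9 + 14.5 + 15.75 + 12.875 = 52.125
Branch B: 3 (certain)
Overall = 0.625 × 52.125 + 0.375 × 3 = 32.578125 + 1.125 = 33.703125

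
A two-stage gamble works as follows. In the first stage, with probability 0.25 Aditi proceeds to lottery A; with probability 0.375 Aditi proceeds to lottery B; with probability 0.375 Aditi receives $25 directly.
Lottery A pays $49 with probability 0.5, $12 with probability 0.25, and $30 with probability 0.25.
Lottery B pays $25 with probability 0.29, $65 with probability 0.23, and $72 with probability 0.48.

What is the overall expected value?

EV(A) = 0.5 × 49 + 0.25 × 12 + 0.25 × 30 = 24.5 + 3 + 7.5 = 35
EV(B) = 0.29 × 25 + 0.23 × 65 + 0.48 × 72 = 7.25 + 14.95 + 34.56 = 56.76
Branch C: 25 (certain)
Overall = 0.25 × 35 + 0.375 × 56.76 + 0.375 × 25 = 8.75 + 21.285 + 9.375 = 39.41

$39.41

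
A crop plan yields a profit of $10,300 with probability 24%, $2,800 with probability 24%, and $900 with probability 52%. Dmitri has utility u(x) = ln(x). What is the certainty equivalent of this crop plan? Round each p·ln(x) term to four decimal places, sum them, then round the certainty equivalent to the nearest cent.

E[u] = 0.24·ln(10300) + 0.24·ln(2800) + 0.52·ln(900) = 2.2176 + 1.9050 + 3.5372 = 7.6598
CE = e^7.6598 ≈ 2121.33

$2,121.33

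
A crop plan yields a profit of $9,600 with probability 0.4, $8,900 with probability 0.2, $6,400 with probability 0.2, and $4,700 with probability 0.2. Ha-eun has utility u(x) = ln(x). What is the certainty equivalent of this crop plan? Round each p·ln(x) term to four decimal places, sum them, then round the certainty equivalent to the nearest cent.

E[u] = 0.4·ln(9600) + 0.2·ln(8900) + 0.2·ln(6400) + 0.2·ln(4700) = 3.6678 + 1.8188 + 1.7528 + 1.6911 = 8.9305
CE = e^8.9305 ≈ 7559.04

$7,559.04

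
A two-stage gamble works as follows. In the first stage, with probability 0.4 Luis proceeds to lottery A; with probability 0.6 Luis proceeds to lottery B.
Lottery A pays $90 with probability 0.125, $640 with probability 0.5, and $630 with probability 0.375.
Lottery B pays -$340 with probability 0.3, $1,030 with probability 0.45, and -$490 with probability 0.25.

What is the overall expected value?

EV(A) = 0.125 × 90 + 0.5 × 640 + 0.375 × 630 = 11.25 + 320 + 236.25 = 567.5
EV(B) = 0.3 × (-340) + 0.45 × 1030 + 0.25 × (-490) = -102 + 463.5 − 122.5 = 239
Overall = 0.4 × 567.5 + 0.6 × 239 = 227 + 143.4 = 370.4

$370.40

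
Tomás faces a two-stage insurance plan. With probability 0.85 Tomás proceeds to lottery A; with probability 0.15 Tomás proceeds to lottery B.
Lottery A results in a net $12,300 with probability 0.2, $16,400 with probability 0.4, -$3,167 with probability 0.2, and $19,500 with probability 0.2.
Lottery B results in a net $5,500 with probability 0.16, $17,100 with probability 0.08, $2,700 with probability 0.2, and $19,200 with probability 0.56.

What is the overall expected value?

$12,474.61

EV(A) = 0.2 × 12300 + 0.4 × 16400 + 0.2 × (-3167) + 0.2 × 19500 = 2460 + 6560 − 633.4 + 3900 = 12286.6
EV(B) = 0.16 × 5500 + 0.08 × 17100 + 0.2 × 2700 + 0.56 × 19200 = 880 + 1368 + 540 + 10752 = 13540
Overall = 0.85 × 12286.6 + 0.15 × 13540 = 10443.61 + 2031 = 12474.61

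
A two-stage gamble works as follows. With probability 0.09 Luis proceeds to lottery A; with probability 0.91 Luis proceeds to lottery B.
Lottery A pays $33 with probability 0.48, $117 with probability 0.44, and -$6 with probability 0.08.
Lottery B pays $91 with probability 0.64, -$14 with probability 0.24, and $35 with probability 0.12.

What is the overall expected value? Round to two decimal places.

EV(A) = 0.48 × 33 + 0.44 × 117 + 0.08 × (-6) = 15.84 + 51.48 − 0.48 = 66.84
EV(B) = 0.64 × 91 + 0.24 × (-14) + 0.12 × 35 = 58.24 − 3.36 + 4.2 = 59.08
Overall = 0.09 × 66.84 + 0.91 × 59.08 = 6.0156 + 53.7628 = 59.7784

$59.78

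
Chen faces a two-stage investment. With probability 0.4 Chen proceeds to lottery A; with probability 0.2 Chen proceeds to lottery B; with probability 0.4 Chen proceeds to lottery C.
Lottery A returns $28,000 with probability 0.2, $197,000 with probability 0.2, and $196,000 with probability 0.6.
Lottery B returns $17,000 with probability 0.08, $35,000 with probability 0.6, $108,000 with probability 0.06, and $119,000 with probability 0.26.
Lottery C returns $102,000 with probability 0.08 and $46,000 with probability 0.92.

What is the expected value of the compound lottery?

EV(A) = 0.2 × 28000 + 0.2 × 197000 + 0.6 × 196000 = 5600 + 39400 + 117600 = 162600
EV(B) = 0.08 × 17000 + 0.6 × 35000 + 0.06 × 108000 + 0.26 × 119000 = 1360 + 21000 + 6480 + 30940 = 59780
EV(C) = 0.08 × 102000 + 0.92 × 46000 = 8160 + 42320 = 50480
Overall = 0.4 × 162600 + 0.2 × 59780 + 0.4 × 50480 = 65040 + 11956 + 20192 = 97188

$97,188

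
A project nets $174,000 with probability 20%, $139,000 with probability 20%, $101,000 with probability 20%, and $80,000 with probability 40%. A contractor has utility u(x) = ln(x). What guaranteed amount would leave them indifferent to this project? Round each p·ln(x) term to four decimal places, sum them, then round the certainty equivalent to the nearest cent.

$109,349.01

E[u] = 0.2·ln(174000) + 0.2·ln(139000) + 0.2·ln(101000) + 0.4·ln(80000) = 2.4134 + 2.3684 + 2.3046 + 4.5159 = 11.6023
CE = e^11.6023 ≈ 109349.01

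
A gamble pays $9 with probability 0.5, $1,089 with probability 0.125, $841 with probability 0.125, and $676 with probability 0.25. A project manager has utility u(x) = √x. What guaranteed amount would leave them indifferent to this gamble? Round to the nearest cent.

$248.06

E[u] = 0.5·√9 + 0.125·√1089 + 0.125·√841 + 0.25·√676 = 0.5·3 + 0.125·33 + 0.125·29 + 0.25·26 = 15.75
CE = (15.75)² = 248.0625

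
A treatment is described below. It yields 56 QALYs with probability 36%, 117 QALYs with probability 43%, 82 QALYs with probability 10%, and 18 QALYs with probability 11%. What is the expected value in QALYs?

80.65 QALYs

EV = 0.36 × 56 + 0.43 × 117 + 0.1 × 82 + 0.11 × 18 = 20.16 + 50.31 + 8.2 + 1.98 = 80.65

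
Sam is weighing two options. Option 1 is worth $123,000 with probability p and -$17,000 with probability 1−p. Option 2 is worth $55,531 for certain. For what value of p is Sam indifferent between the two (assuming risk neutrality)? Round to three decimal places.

p = 0.518

p·123000 + (1−p)·(-17000) = 55531
140000p − 17000 = 55531
p = (55531 + 17000) / 140000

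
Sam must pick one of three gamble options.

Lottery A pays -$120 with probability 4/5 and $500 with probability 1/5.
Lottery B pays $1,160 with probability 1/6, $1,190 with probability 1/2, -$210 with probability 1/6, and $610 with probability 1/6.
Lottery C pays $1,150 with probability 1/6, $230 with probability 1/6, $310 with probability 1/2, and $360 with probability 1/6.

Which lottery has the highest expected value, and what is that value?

Lottery B ($855)

Lottery A = 4/5 × (-120) + 1/5 × 500 = -96 + 100 = 4
Lottery B = 1/6 × 1160 + 1/2 × 1190 + 1/6 × (-210) + 1/6 × 610 = 193.3333 + 595 − 35 + 101.6667 = 855
Lottery C = 1/6 × 1150 + 1/6 × 230 + 1/2 × 310 + 1/6 × 360 = 191.6667 + 38.3333 + 155 + 60 = 445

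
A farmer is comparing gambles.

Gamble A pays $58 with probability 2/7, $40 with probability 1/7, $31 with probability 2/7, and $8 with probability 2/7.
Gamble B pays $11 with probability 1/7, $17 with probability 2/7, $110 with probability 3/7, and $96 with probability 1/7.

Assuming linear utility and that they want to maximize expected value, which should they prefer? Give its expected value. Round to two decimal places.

Gamble B ($67.29)

Gamble A = 2/7 × 58 + 1/7 × 40 + 2/7 × 31 + 2/7 × 8 = 16.5714 + 5.7143 + 8.8571 + 2.2857 = 33.4286
Gamble B = 1/7 × 11 + 2/7 × 17 + 3/7 × 110 + 1/7 × 96 = 1.5714 + 4.8571 + 47.1429 + 13.7143 = 67.2857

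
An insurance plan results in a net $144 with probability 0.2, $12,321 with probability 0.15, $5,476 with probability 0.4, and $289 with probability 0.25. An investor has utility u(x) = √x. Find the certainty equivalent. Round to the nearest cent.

E[u] = 0.2·√144 + 0.15·√12321 + 0.4·√5476 + 0.25·√289 = 0.2·12 + 0.15·111 + 0.4·74 + 0.25·17 = 52.9
CE = (52.9)² = 2798.41

$2,798.41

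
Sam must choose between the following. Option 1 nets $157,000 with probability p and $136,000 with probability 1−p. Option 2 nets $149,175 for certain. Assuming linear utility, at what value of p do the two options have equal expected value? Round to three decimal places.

p = 0.627

p·157000 + (1−p)·136000 = 149175
21000p + 136000 = 149175
p = (149175 − 136000) / 21000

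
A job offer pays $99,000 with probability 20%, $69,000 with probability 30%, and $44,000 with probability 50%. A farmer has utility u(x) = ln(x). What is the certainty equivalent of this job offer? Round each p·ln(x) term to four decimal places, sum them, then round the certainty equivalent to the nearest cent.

E[u] = 0.2·ln(99000) + 0.3·ln(69000) + 0.5·ln(44000) = 2.3006 + 3.3426 + 5.3460 = 10.9892
CE = e^10.9892 ≈ 59230.98

$59,230.98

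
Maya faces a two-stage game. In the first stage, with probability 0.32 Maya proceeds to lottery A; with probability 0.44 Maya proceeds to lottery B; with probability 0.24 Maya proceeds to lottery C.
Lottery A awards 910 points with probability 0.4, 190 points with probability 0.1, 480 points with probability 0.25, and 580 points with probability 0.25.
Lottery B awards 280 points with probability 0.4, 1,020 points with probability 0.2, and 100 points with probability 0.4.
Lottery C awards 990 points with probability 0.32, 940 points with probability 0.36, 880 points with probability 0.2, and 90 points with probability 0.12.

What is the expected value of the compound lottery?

566.08 points

EV(A) = 0.4 × 910 + 0.1 × 190 + 0.25 × 480 + 0.25 × 580 = 364 + 19 + 120 + 145 = 648
EV(B) = 0.4 × 280 + 0.2 × 1020 + 0.4 × 100 = 112 + 204 + 40 = 356
EV(C) = 0.32 × 990 + 0.36 × 940 + 0.2 × 880 + 0.12 × 90 = 316.8 + 338.4 + 176 + 10.8 = 842
Overall = 0.32 × 648 + 0.44 × 356 + 0.24 × 842 = 207.36 + 156.64 + 202.08 = 566.08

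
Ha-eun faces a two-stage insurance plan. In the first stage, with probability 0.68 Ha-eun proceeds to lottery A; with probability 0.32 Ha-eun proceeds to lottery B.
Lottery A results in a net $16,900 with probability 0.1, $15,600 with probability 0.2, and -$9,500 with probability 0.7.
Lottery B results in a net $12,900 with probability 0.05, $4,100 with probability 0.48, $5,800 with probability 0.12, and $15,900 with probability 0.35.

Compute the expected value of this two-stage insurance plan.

EV(A) = 0.1 × 16900 + 0.2 × 15600 + 0.7 × (-9500) = 1690 + 3120 − 6650 = -1840
EV(B) = 0.05 × 12900 + 0.48 × 4100 + 0.12 × 5800 + 0.35 × 15900 = 645 + 1968 + 696 + 5565 = 8874
Overall = 0.68 × (-1840) + 0.32 × 8874 = -1251.2 + 2839.68 = 1588.48

$1,588.48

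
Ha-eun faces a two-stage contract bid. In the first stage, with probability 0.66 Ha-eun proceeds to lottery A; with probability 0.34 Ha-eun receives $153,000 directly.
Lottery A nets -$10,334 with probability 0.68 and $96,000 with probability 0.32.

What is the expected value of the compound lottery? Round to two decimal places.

EV(A) = 0.68 × (-10334) + 0.32 × 96000 = -7027.12 + 30720 = 23692.88
Branch B: 153000 (certain)
Overall = 0.66 × 23692.88 + 0.34 × 153000 = 15637.3008 + 52020 = 67657.3008

$67,657.30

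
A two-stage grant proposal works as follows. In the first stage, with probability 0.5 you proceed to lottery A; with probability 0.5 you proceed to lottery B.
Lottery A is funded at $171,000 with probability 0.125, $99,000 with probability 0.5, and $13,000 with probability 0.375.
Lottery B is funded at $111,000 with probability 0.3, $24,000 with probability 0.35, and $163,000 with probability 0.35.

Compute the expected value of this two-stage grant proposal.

EV(A) = 0.125 × 171000 + 0.5 × 99000 + 0.375 × 13000 = 21375 + 49500 + 4875 = 75750
EV(B) = 0.3 × 111000 + 0.35 × 24000 + 0.35 × 163000 = 33300 + 8400 + 57050 = 98750
Overall = 0.5 × 75750 + 0.5 × 98750 = 37875 + 49375 = 87250

$87,250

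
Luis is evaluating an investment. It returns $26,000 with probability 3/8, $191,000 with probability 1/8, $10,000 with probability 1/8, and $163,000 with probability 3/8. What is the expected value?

EV = 3/8 × 26000 + 1/8 × 191000 + 1/8 × 10000 + 3/8 × 163000 = 9750 + 23875 + 1250 + 61125 = 96000

$96,000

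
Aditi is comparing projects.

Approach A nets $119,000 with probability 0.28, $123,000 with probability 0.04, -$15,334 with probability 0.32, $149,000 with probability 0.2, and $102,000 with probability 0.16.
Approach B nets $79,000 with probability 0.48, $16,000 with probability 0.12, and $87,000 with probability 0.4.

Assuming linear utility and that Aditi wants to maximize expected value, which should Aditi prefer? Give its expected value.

Approach A = 0.28 × 119000 + 0.04 × 123000 + 0.32 × (-15334) + 0.2 × 149000 + 0.16 × 102000 = 33320 + 4920 − 4906.88 + 29800 + 16320 = 79453.12
Approach B = 0.48 × 79000 + 0.12 × 16000 + 0.4 × 87000 = 37920 + 1920 + 34800 = 74640

Approach A ($79,453.12)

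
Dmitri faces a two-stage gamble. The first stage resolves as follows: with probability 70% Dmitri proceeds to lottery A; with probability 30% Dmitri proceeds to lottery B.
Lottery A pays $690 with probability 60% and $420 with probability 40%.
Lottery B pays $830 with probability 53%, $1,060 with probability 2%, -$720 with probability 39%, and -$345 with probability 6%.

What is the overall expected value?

$455.28

EV(A) = 0.6 × 690 + 0.4 × 420 = 414 + 168 = 582
EV(B) = 0.53 × 830 + 0.02 × 1060 + 0.39 × (-720) + 0.06 × (-345) = 439.9 + 21.2 − 280.8 − 20.7 = 159.6
Overall = 0.7 × 582 + 0.3 × 159.6 = 407.4 + 47.88 = 455.28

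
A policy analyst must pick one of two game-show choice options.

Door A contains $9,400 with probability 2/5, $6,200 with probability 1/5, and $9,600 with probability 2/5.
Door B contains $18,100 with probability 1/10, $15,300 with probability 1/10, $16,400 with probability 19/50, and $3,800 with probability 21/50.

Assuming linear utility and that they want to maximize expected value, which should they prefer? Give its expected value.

Door B ($11,168)

Door A = 2/5 × 9400 + 1/5 × 6200 + 2/5 × 9600 = 3760 + 1240 + 3840 = 8840
Door B = 1/10 × 18100 + 1/10 × 15300 + 19/50 × 16400 + 21/50 × 3800 = 1810 + 1530 + 6232 + 1596 = 11168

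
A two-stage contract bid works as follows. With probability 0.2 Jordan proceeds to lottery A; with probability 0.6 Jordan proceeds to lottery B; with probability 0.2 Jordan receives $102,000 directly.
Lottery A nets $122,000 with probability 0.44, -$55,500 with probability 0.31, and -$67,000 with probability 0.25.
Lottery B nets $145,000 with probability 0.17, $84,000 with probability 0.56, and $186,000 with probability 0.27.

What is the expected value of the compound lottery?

$97,491

EV(A) = 0.44 × 122000 + 0.31 × (-55500) + 0.25 × (-67000) = 53680 − 17205 − 16750 = 19725
EV(B) = 0.17 × 145000 + 0.56 × 84000 + 0.27 × 186000 = 24650 + 47040 + 50220 = 121910
Branch C: 102000 (certain)
Overall = 0.2 × 19725 + 0.6 × 121910 + 0.2 × 102000 = 3945 + 73146 + 20400 = 97491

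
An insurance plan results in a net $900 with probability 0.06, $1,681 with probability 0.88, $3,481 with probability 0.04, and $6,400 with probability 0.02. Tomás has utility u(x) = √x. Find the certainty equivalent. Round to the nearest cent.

$1,750.59

E[u] = 0.06·√900 + 0.88·√1681 + 0.04·√3481 + 0.02·√6400 = 0.06·30 + 0.88·41 + 0.04·59 + 0.02·80 = 41.84
CE = (41.84)² = 1750.5856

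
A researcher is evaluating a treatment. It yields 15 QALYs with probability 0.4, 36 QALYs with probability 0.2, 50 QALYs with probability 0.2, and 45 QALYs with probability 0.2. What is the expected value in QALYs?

EV = 0.4 × 15 + 0.2 × 36 + 0.2 × 50 + 0.2 × 45 = 6 + 7.2 + 10 + 9 = 32.2

32.2 QALYs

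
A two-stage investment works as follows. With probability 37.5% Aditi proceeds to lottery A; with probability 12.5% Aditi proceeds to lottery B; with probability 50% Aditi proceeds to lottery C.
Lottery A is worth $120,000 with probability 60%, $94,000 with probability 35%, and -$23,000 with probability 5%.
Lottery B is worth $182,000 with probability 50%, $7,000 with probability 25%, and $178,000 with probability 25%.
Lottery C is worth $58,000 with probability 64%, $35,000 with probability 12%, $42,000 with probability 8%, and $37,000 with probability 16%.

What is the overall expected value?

$81,362.50

EV(A) = 0.6 × 120000 + 0.35 × 94000 + 0.05 × (-23000) = 72000 + 32900 − 1150 = 103750
EV(B) = 0.5 × 182000 + 0.25 × 7000 + 0.25 × 178000 = 91000 + 1750 + 44500 = 137250
EV(C) = 0.64 × 58000 + 0.12 × 35000 + 0.08 × 42000 + 0.16 × 37000 = 37120 + 4200 + 3360 + 5920 = 50600
Overall = 0.375 × 103750 + 0.125 × 137250 + 0.5 × 50600 = 38906.25 + 17156.25 + 25300 = 81362.5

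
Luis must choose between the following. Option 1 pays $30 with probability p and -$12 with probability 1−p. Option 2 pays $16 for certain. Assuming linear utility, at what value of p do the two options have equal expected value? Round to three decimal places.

p = 0.667

p·30 + (1−p)·(-12) = 16
42p − 12 = 16
p = (16 + 12) / 42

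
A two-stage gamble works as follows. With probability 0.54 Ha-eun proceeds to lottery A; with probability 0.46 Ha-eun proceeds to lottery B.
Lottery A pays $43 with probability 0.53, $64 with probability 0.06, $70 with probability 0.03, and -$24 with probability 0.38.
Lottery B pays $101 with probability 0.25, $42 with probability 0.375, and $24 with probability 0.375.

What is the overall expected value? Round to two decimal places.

EV(A) = 0.53 × 43 + 0.06 × 64 + 0.03 × 70 + 0.38 × (-24) = 22.79 + 3.84 + 2.1 − 9.12 = 19.61
EV(B) = 0.25 × 101 + 0.375 × 42 + 0.375 × 24 = 25.25 + 15.75 + 9 = 50
Overall = 0.54 × 19.61 + 0.46 × 50 = 10.5894 + 23 = 33.5894

$33.59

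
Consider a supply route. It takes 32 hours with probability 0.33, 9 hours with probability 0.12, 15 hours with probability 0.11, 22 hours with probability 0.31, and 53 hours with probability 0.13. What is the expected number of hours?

27 hours

EV = 0.33 × 32 + 0.12 × 9 + 0.11 × 15 + 0.31 × 22 + 0.13 × 53 = 10.56 + 1.08 + 1.65 + 6.82 + 6.89 = 27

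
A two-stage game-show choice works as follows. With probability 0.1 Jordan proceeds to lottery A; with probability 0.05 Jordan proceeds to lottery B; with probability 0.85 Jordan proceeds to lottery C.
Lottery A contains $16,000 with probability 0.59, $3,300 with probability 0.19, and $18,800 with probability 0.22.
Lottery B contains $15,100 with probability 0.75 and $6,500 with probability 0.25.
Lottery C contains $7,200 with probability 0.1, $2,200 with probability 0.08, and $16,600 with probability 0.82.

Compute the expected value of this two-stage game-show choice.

$14,399.60

EV(A) = 0.59 × 16000 + 0.19 × 3300 + 0.22 × 18800 = 9440 + 627 + 4136 = 14203
EV(B) = 0.75 × 15100 + 0.25 × 6500 = 11325 + 1625 = 12950
EV(C) = 0.1 × 7200 + 0.08 × 2200 + 0.82 × 16600 = 720 + 176 + 13612 = 14508
Overall = 0.1 × 14203 + 0.05 × 12950 + 0.85 × 14508 = 1420.3 + 647.5 + 12331.8 = 14399.6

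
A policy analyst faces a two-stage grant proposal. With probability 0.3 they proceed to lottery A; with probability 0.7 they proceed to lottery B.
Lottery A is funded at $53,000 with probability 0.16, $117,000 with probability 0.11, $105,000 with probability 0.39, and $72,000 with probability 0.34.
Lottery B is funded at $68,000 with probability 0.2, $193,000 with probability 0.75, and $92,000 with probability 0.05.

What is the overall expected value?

$140,099

EV(A) = 0.16 × 53000 + 0.11 × 117000 + 0.39 × 105000 + 0.34 × 72000 = 8480 + 12870 + 40950 + 24480 = 86780
EV(B) = 0.2 × 68000 + 0.75 × 193000 + 0.05 × 92000 = 13600 + 144750 + 4600 = 162950
Overall = 0.3 × 86780 + 0.7 × 162950 = 26034 + 114065 = 140099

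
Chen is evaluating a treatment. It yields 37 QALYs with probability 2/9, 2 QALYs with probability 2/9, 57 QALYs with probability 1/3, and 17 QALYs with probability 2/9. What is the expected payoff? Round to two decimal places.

31.44 QALYs

EV = 2/9 × 37 + 2/9 × 2 + 1/3 × 57 + 2/9 × 17 = 8.2222 + 0.4444 + 19 + 3.7778 = 31.4444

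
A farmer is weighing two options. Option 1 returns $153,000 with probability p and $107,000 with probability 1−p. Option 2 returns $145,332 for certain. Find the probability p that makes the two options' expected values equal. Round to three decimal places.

p = 0.833

p·153000 + (1−p)·107000 = 145332
46000p + 107000 = 145332
p = (145332 − 107000) / 46000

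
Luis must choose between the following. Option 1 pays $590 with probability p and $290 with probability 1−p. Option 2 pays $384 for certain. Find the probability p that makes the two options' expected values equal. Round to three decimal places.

p = 0.313

p·590 + (1−p)·290 = 384
300p + 290 = 384
p = (384 − 290) / 300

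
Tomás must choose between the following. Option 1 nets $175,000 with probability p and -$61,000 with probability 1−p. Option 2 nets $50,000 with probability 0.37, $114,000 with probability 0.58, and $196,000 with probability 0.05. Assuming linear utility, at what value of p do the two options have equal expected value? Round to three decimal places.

EV(Option 2) = 0.37 × 50000 + 0.58 × 114000 + 0.05 × 196000 = 18500 + 66120 + 9800 = 94420
p·175000 + (1−p)·(-61000) = 94420
236000p − 61000 = 94420
p = (94420 + 61000) / 236000

p = 0.659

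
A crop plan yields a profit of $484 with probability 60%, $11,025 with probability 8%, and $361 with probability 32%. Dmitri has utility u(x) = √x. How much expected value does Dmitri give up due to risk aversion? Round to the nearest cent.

E[u] = 0.6·√484 + 0.08·√11025 + 0.32·√361 = 0.6·22 + 0.08·105 + 0.32·19 = 27.68
CE = (27.68)² = 766.1824
Risk premium = EV − CE = 1287.92 − 766.1824 = 521.7376

$521.74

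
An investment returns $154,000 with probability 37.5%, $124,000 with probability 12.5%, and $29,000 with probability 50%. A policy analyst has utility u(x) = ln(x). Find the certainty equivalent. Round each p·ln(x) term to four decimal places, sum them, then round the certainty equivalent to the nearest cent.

$65,042.75

E[u] = 0.375·ln(154000) + 0.125·ln(124000) + 0.5·ln(29000) = 4.4793 + 1.4660 + 5.1375 = 11.0828
CE = e^11.0828 ≈ 65042.75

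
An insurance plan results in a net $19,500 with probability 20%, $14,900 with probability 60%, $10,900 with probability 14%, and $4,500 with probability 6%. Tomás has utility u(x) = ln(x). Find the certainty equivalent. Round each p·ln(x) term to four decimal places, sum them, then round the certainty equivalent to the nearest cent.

$14,006.83

E[u] = 0.2·ln(19500) + 0.6·ln(14900) + 0.14·ln(10900) + 0.06·ln(4500) = 1.9756 + 5.7655 + 1.3015 + 0.5047 = 9.5473
CE = e^9.5473 ≈ 14006.83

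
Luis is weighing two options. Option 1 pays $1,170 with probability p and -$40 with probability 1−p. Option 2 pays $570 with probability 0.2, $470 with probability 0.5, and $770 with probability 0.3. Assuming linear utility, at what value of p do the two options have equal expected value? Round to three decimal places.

p = 0.512

EV(Option 2) = 0.2 × 570 + 0.5 × 470 + 0.3 × 770 = 114 + 235 + 231 = 580
p·1170 + (1−p)·(-40) = 580
1210p − 40 = 580
p = (580 + 40) / 1210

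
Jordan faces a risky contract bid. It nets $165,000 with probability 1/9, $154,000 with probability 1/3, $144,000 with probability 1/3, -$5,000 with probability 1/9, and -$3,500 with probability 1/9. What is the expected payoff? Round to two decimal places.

EV = 1/9 × 165000 + 1/3 × 154000 + 1/3 × 144000 + 1/9 × (-5000) + 1/9 × (-3500) = 18333.3333 + 51333.3333 + 48000 − 555.5556 − 388.8889 = 116722.2222

$116,722.22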